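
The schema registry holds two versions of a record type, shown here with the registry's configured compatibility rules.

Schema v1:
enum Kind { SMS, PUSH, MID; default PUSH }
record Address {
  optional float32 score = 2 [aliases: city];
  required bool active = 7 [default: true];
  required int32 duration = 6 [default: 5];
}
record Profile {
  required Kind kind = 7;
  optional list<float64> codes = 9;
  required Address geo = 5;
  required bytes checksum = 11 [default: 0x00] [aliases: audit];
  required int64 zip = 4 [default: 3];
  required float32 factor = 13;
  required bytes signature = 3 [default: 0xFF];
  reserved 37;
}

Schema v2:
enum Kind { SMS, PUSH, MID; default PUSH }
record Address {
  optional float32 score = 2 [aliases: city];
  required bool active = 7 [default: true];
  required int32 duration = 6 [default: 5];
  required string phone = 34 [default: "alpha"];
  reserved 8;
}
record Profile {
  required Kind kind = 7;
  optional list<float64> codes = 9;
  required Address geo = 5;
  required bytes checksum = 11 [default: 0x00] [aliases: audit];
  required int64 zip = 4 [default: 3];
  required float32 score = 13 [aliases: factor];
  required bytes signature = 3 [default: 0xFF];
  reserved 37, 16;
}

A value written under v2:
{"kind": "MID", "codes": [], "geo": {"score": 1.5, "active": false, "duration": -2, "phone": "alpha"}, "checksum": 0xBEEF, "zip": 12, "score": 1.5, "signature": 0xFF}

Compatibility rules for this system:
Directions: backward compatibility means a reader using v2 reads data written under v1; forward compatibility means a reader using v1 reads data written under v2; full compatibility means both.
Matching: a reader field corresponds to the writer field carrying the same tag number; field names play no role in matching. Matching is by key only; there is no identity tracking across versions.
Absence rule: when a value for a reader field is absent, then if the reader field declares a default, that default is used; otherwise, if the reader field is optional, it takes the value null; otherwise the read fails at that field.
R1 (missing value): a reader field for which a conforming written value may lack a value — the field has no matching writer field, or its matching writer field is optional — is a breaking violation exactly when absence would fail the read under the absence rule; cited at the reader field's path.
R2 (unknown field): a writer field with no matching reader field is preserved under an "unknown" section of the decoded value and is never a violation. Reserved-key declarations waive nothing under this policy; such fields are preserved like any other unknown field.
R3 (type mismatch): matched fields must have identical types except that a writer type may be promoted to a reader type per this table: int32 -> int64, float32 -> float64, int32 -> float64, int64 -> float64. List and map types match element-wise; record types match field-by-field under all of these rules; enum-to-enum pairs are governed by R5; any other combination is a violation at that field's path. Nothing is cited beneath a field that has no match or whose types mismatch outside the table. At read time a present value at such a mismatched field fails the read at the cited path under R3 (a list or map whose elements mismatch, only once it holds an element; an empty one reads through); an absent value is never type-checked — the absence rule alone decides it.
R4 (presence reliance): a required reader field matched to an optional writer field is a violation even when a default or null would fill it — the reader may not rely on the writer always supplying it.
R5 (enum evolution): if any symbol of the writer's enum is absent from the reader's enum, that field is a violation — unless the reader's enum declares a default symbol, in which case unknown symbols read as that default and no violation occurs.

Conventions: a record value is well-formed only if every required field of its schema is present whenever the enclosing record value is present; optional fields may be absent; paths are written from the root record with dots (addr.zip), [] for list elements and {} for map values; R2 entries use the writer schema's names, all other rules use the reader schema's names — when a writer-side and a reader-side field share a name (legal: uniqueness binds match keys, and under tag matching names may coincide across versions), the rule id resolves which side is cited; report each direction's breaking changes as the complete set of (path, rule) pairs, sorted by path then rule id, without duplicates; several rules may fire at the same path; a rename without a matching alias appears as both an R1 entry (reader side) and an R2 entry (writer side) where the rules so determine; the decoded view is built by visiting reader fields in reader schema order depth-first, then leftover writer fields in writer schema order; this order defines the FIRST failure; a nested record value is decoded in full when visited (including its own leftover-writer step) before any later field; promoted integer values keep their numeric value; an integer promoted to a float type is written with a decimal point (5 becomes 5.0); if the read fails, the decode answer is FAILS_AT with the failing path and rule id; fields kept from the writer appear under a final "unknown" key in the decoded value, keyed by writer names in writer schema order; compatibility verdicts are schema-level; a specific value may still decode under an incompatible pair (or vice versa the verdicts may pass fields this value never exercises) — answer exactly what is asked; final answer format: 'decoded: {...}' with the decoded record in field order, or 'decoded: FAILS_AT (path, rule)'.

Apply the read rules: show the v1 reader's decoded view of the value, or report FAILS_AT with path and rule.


arrows below run writer -> reader for Profile
decode (reader v1):
  kind := "MID"
  codes := []
  geo.score := 1.5
  geo.active := false
  geo.duration := -2
  writer geo.phone: kept under "unknown"
  checksum := 0xBEEF
  zip := 12
  factor := 1.5 (from writer score)
  signature := 0xFF
  => decoded: {"kind": "MID", "codes": [], "geo": {"score": 1.5, "active": false, "duration": -2, "unknown": {"phone": "alpha"}}, "checksum": 0xBEEF, "zip": 12, "factor": 1.5, "signature": 0xFF}
the rest of the Profile diff is inert for this question:
  renamed field factor to score in record Profile (alias factor declared on the renamed field) -> inert under this dialect — no rule fires on Profile and the result does not move

decoded: {"kind": "MID", "codes": [], "geo": {"score": 1.5, "active": false, "duration": -2, "unknown": {"phone": "alpha"}}, "checksum": 0xBEEF, "zip": 12, "factor": 1.5, "signature": 0xFF}


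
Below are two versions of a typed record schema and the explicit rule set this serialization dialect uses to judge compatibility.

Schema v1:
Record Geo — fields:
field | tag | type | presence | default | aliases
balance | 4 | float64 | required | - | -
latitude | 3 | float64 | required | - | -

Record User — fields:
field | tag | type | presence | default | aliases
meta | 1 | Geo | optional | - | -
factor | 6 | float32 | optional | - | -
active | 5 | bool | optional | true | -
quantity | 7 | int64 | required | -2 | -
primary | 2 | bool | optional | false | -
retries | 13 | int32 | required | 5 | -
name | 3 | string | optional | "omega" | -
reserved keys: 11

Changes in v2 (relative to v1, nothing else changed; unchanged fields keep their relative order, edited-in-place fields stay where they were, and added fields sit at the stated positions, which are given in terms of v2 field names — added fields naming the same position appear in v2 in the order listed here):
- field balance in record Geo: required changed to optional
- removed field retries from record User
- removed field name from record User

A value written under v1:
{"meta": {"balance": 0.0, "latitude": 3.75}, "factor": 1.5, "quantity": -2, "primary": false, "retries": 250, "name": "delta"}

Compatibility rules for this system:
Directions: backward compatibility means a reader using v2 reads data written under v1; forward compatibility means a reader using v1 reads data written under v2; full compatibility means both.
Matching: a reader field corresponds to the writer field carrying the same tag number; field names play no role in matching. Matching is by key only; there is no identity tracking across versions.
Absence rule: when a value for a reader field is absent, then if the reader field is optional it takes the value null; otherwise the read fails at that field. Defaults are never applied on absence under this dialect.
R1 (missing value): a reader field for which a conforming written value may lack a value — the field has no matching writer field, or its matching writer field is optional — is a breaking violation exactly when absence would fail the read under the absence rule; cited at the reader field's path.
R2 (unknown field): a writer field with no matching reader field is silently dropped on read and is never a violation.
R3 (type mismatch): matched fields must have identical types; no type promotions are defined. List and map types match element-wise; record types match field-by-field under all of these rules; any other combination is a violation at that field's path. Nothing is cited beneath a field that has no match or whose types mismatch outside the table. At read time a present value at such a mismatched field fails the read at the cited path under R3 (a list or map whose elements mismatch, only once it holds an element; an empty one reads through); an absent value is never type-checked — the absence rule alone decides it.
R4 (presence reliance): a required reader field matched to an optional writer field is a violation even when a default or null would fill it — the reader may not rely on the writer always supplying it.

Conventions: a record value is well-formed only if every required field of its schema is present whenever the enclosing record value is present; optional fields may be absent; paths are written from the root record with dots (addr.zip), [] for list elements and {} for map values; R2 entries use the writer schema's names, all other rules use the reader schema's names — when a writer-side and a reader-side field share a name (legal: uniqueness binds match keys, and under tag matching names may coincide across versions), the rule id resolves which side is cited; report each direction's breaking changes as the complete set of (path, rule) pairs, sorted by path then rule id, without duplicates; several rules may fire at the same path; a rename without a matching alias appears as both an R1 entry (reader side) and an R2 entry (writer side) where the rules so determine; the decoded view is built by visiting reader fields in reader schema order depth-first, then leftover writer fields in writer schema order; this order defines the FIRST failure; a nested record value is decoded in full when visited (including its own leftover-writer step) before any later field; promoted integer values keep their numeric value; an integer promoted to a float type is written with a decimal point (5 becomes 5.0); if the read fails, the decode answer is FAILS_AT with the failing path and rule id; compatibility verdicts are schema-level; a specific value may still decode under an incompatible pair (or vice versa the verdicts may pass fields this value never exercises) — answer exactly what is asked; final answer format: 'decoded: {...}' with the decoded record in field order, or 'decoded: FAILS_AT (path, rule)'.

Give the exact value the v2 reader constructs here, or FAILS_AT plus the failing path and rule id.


decoded: {"meta": {"balance": 0.0, "latitude": 3.75}, "factor": 1.5, "active": null, "quantity": -2, "primary": false}

the writer's type comes first in each User pair
decode walk for User under reader schema v2:
  meta.balance := 0.0
  meta.latitude := 3.75
  factor := 1.5
  active := null (absent, optional -> null)
  quantity := -2
  primary := false
  writer retries: unknown -> dropped
  writer name: unknown -> dropped
  => decoded: {"meta": {"balance": 0.0, "latitude": 3.75}, "factor": 1.5, "active": null, "quantity": -2, "primary": false}
the other User changes do not affect what is asked:
  field balance in record Geo: required changed to optional -> affects the rule determinations only; this particular User value decodes identically


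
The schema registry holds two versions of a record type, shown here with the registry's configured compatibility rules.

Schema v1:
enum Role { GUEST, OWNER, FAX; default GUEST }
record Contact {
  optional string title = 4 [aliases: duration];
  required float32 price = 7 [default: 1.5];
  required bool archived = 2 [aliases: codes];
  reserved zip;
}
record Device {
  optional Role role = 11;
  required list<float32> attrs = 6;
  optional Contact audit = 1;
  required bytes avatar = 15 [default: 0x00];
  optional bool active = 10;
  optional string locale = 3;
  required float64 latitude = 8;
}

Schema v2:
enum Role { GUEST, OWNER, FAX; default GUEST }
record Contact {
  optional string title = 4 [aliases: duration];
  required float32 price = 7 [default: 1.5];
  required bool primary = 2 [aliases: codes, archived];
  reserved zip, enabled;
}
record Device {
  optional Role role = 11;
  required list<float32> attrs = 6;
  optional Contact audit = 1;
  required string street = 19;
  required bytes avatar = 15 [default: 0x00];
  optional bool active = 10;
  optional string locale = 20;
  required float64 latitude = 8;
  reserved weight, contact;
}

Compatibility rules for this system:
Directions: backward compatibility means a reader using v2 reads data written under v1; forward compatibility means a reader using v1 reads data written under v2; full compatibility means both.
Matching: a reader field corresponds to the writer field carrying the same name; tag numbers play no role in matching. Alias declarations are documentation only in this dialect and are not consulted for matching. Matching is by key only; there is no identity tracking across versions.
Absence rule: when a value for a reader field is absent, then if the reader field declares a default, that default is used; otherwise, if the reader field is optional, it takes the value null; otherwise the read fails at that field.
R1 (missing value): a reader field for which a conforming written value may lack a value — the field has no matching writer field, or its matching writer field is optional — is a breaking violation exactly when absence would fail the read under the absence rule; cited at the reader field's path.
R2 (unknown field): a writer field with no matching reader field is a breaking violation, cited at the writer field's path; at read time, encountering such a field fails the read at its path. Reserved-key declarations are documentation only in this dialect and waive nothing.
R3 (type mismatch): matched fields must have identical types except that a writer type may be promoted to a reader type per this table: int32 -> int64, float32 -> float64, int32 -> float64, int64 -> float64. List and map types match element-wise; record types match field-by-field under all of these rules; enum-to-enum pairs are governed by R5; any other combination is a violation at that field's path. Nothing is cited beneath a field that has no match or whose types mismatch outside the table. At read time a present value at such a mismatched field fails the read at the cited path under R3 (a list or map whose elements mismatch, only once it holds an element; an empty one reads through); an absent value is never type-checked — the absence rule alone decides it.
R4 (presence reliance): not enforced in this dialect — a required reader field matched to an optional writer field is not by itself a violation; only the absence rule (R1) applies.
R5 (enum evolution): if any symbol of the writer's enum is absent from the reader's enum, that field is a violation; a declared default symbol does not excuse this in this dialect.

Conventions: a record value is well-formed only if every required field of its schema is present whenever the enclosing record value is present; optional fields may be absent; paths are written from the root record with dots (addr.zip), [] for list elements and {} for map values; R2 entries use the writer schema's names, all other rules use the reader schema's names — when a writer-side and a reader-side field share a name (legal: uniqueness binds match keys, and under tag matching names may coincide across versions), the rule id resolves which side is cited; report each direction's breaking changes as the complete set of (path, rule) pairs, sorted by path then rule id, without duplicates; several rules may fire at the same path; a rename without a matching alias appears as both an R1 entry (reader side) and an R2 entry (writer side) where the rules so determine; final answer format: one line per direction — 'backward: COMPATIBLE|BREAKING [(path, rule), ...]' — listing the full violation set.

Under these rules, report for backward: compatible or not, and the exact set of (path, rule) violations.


backward: BREAKING [(audit.archived, R2), (audit.primary, R1), (street, R1)]

in Device below, arrows point writer -> reader
backward for Device (reader v2, writer v1):
  Role -> Role, writer optional: role aligns to role
  list<float32> -> list<float32>, writer required: attrs aligns to attrs
  Contact -> Contact, writer optional: audit aligns to audit
  street: no writer match
  bytes -> bytes, writer required: avatar aligns to avatar
  bool -> bool, writer optional: active aligns to active
  string -> string, writer optional: locale aligns to locale
  float64 -> float64, writer required: latitude aligns to latitude
  string -> string, writer optional: audit.title aligns to audit.title
  float32 -> float32, writer required: audit.price aligns to audit.price
  audit.primary: no writer match
  writer audit.archived: unknown to reader
  violation R2 at audit.archived
  violation R1 at audit.primary
  violation R1 at street
  => backward: BREAKING (3)
diffs on Device not affecting the asked answer:
  field locale in record Device: tag 3 changed to 20 -> no rule fires on it in Device's dialect; the asked verdict holds


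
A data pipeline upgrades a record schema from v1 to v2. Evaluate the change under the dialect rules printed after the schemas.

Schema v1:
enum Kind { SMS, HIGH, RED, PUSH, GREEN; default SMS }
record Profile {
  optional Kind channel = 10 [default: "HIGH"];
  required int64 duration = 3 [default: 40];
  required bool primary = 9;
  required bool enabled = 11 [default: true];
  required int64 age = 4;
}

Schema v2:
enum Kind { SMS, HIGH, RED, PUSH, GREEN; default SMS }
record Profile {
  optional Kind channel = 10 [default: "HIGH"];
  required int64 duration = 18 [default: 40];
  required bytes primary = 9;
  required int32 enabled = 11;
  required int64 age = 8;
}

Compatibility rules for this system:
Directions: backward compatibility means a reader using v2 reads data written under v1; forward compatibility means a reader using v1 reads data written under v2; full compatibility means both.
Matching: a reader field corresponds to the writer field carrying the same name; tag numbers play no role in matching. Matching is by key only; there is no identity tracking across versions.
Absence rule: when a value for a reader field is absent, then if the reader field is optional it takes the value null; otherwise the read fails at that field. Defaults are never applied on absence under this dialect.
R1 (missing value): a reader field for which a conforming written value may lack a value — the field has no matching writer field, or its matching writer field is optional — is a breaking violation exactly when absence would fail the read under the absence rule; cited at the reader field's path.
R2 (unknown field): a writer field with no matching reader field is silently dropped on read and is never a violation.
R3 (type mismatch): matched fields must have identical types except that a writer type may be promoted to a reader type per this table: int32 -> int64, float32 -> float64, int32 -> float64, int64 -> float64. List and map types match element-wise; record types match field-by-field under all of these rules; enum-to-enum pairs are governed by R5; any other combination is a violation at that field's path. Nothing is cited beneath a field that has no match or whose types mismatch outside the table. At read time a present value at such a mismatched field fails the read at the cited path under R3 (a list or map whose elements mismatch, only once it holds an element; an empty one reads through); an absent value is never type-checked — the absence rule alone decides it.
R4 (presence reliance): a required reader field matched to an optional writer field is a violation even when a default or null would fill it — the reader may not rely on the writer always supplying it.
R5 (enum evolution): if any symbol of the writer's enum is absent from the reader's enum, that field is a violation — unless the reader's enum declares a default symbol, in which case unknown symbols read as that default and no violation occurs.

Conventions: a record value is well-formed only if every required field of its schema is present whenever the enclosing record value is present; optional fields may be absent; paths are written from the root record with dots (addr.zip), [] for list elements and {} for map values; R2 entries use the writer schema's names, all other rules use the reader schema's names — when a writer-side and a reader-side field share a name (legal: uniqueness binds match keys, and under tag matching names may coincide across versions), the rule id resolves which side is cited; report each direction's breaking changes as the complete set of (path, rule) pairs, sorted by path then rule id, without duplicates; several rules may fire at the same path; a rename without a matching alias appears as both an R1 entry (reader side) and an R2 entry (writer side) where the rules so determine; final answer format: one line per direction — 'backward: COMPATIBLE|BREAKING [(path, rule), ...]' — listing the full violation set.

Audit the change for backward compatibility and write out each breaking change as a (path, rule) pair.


backward: BREAKING [(enabled, R3), (primary, R3)]

each type pair in Profile: writer, then reader
checking backward for Profile: reader v2 against writer v1:
  channel <- channel (Kind -> Kind, writer optional)
  duration <- duration (int64 -> int64, writer required)
  primary <- primary (bool -> bytes, writer required)
  enabled <- enabled (bool -> int32, writer required)
  age <- age (int64 -> int64, writer required)
  violation R3 at enabled
  violation R3 at primary
  => 2 violation(s): backward is BREAKING for Profile
diffs on Profile not affecting the asked answer:
  field duration in record Profile: tag 3 changed to 18 -> triggers nothing under Profile's printed rules — same verdict
  field age in record Profile: tag 4 changed to 8 -> triggers nothing under Profile's printed rules — same verdict


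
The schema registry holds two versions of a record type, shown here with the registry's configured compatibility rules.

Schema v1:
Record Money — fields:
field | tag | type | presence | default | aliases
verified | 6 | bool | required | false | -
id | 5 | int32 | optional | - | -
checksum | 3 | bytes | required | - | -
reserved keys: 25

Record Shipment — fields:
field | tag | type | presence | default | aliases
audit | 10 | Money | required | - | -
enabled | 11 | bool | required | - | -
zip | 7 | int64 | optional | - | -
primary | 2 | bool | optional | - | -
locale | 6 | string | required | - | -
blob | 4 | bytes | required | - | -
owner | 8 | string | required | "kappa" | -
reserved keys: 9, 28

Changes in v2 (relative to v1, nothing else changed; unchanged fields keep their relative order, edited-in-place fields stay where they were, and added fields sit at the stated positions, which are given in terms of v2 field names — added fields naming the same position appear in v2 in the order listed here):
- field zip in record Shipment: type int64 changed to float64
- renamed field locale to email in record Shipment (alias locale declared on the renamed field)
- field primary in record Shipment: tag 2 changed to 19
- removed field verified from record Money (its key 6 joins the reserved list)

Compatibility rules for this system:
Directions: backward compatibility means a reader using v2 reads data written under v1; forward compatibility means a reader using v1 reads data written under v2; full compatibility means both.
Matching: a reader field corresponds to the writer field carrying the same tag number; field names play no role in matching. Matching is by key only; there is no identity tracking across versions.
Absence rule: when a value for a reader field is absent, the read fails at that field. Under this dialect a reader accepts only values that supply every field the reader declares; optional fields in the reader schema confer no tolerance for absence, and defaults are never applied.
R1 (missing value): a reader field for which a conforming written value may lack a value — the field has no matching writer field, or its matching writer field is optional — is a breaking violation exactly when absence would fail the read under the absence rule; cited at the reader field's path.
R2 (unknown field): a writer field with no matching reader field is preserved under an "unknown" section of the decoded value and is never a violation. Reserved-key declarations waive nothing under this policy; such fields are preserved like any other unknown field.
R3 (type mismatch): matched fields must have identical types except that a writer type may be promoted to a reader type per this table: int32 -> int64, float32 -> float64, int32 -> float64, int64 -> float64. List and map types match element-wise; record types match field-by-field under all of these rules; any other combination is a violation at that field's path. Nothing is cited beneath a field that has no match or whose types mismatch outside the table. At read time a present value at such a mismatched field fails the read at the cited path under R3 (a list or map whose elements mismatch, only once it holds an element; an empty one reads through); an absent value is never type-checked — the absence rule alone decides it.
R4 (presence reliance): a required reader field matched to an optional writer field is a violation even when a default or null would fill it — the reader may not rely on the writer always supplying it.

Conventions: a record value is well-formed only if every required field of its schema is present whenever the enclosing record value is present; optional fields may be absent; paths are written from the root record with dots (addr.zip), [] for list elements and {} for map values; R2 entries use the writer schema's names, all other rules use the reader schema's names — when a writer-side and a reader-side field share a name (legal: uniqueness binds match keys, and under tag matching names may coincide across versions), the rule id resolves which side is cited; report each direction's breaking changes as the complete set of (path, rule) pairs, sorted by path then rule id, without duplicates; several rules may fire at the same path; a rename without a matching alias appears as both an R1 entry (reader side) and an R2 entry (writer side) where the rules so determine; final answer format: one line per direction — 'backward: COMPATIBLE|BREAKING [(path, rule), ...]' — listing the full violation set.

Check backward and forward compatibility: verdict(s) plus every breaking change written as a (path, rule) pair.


in Shipment below, arrows point writer -> reader
backward on Shipment — v2 reading data written by v1:
  Money -> Money, writer required: audit aligns to audit
  bool -> bool, writer required: enabled aligns to enabled
  int64 -> float64, writer optional: zip aligns to zip
  primary: no writer-side match
  string -> string, writer required: email aligns to locale
  bytes -> bytes, writer required: blob aligns to blob
  string -> string, writer required: owner aligns to owner
  leftover writer field: primary
  int32 -> int32, writer optional: audit.id aligns to audit.id
  bytes -> bytes, writer required: audit.checksum aligns to audit.checksum
  leftover writer field: audit.verified
  R1 fires at audit.id
  R1 fires at primary
  R1 fires at zip
  => 3 violation(s): backward is BREAKING for Shipment
forward on Shipment — v1 reading data written by v2:
  Money -> Money, writer required: audit aligns to audit
  bool -> bool, writer required: enabled aligns to enabled
  float64 -> int64, writer optional: zip aligns to zip
  primary: no writer-side match
  string -> string, writer required: locale aligns to email
  bytes -> bytes, writer required: blob aligns to blob
  string -> string, writer required: owner aligns to owner
  leftover writer field: primary
  audit.verified: no writer-side match
  int32 -> int32, writer optional: audit.id aligns to audit.id
  bytes -> bytes, writer required: audit.checksum aligns to audit.checksum
  R1 fires at audit.id
  R1 fires at audit.verified
  R1 fires at primary
  R1 fires at zip
  R3 fires at zip
  => 5 violation(s): forward is BREAKING for Shipment

backward: BREAKING [(audit.id, R1), (primary, R1), (zip, R1)]; forward: BREAKING [(audit.id, R1), (audit.verified, R1), (primary, R1), (zip, R1), (zip, R3)]


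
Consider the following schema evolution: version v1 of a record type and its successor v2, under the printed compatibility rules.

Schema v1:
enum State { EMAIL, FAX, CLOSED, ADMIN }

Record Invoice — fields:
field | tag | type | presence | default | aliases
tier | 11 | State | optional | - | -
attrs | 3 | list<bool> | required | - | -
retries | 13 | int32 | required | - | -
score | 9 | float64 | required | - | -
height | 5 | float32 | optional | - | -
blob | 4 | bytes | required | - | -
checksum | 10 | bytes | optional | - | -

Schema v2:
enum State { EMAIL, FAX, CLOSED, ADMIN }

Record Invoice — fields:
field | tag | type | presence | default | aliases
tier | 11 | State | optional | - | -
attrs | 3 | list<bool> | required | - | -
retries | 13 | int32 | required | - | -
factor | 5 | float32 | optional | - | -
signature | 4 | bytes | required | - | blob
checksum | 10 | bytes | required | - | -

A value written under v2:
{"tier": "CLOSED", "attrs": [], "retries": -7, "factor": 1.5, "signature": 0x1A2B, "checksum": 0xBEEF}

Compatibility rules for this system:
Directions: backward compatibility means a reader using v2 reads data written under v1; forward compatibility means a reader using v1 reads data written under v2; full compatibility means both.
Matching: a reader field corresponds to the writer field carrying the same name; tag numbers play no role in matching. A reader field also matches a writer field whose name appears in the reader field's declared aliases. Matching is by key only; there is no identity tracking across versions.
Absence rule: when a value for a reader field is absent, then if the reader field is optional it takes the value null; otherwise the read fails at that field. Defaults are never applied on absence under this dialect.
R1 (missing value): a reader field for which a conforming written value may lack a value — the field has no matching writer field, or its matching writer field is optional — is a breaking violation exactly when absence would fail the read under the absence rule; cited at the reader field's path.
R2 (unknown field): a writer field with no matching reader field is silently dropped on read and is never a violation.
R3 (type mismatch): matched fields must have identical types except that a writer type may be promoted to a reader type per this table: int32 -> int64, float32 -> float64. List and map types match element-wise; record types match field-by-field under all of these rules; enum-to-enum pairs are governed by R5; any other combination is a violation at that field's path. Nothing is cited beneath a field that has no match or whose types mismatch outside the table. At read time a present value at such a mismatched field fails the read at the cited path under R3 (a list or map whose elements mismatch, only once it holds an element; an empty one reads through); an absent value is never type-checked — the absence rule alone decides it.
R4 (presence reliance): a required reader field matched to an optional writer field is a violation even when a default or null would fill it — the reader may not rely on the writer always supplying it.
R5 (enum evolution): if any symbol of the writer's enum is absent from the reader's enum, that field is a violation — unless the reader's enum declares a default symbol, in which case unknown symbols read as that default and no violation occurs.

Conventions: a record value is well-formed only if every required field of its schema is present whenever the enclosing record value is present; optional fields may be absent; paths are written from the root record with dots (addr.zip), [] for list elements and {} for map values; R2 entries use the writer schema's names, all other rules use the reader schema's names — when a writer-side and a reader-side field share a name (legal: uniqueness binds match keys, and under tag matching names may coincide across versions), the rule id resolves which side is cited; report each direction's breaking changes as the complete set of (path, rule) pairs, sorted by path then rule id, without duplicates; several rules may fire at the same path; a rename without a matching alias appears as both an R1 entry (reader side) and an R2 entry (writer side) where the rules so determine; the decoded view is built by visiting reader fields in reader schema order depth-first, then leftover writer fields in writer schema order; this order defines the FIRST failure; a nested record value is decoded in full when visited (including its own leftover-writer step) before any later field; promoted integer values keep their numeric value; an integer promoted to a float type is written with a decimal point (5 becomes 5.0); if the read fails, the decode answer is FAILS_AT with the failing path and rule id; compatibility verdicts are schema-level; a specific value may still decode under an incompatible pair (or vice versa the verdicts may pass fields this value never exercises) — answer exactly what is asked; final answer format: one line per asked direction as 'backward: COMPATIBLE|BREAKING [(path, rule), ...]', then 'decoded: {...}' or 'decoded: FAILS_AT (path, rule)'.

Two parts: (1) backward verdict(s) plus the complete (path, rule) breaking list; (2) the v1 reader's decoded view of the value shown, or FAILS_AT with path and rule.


the writer's type comes first in each Invoice pair
backward for Invoice (reader v2, writer v1):
  State -> State, writer optional: tier aligns to tier
  list<bool> -> list<bool>, writer required: attrs aligns to attrs
  int32 -> int32, writer required: retries aligns to retries
  no writer field matches reader factor
  bytes -> bytes, writer required: signature aligns to blob
  bytes -> bytes, writer optional: checksum aligns to checksum
  writer score: unknown to reader
  writer height: unknown to reader
  rule R1 violated at checksum
  rule R4 violated at checksum
  => 2 violation(s): backward is BREAKING for Invoice
decoding the Invoice value with the v1 reader:
  tier := "CLOSED"
  attrs := []
  retries := -7
  read fails at score under R1 (no fill)
  => FAILS_AT (score, R1)
remaining Invoice differences; none change what is asked:
  renamed field height to factor in record Invoice -> no rule fires on it in Invoice's dialect; the asked verdict holds
  renamed field blob to signature in record Invoice (alias blob declared on the renamed field) -> fires only in the forward direction of Invoice, which is not asked here

backward: BREAKING [(checksum, R1), (checksum, R4)]; decoded: FAILS_AT (score, R1)


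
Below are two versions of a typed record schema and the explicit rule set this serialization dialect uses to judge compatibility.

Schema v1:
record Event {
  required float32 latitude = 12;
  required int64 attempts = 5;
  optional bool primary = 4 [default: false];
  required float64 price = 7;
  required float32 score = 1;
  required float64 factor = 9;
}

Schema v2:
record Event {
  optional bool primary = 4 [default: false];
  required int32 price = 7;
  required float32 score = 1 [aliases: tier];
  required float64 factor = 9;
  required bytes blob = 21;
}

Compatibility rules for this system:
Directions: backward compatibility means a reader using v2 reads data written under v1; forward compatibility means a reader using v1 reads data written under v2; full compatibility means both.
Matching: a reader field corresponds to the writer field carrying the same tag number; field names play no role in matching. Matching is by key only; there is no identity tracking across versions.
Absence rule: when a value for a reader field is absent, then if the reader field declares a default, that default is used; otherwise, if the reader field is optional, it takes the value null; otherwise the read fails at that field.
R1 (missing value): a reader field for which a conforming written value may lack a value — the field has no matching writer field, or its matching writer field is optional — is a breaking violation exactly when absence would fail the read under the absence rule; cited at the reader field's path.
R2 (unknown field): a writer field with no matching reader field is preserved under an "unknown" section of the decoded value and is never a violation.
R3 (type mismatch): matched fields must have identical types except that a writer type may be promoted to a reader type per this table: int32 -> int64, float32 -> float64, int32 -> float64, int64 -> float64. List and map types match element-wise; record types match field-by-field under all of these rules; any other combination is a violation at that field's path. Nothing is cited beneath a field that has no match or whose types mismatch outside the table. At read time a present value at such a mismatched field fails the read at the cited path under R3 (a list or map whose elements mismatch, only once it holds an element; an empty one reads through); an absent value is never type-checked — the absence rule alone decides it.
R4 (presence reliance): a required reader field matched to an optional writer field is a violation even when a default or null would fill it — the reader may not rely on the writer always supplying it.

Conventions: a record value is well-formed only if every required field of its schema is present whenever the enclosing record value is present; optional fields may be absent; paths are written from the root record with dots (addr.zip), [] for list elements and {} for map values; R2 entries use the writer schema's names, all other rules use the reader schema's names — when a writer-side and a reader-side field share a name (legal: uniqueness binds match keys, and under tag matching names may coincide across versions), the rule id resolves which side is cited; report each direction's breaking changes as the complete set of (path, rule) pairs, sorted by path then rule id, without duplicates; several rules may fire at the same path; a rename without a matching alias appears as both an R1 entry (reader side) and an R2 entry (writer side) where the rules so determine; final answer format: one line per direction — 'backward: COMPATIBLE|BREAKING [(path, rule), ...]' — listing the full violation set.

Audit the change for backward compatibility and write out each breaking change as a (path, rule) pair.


backward: BREAKING [(blob, R1), (price, R3)]

each type pair in Event: writer, then reader
backward pass over Event, reader schema v2, writer schema v1:
  primary: paired with writer primary (bool -> bool; writer optional)
  price: paired with writer price (float64 -> int32; writer required)
  score: paired with writer score (float32 -> float32; writer required)
  factor: paired with writer factor (float64 -> float64; writer required)
  no writer field matches reader blob
  leftover writer field: latitude
  leftover writer field: attempts
  breaking: (blob, R1)
  breaking: (price, R3)
  => 2 violation(s): backward is BREAKING for Event
ruling out the remaining Event differences:
  removed field attempts from record Event -> fires only in the forward direction of Event, which is not asked here
  removed field latitude from record Event -> fires only in the forward direction of Event, which is not asked here
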